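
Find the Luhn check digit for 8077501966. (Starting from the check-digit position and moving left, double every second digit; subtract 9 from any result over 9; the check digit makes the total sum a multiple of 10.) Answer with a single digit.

Partial digits right→left: 6 6 9 1 0 5 7 7 0 8
Double every second digit counting from the check-digit position (so the 1st, 3rd, 5th, ... of the partial from the right).
  doubled (with −9 where >9): 3 9 0 5 0 → sum 17
  kept as-is: 6 1 5 7 8 → sum 27
Total = 17 + 27 = 44.
Check digit = (10 − (44 mod 10)) mod 10 = 6.

6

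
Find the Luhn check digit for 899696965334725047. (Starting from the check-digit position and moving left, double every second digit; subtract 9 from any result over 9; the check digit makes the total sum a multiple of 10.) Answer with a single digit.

Partial digits right→left: 7 4 0 5 2 7 4 3 3 5 6 9 6 9 6 9 9 8
Double every second digit counting from the check-digit position (so the 1st, 3rd, 5th, ... of the partial from the right).
  doubled (with −9 where >9): 5 0 4 8 6 3 3 3 9 → sum 41
  kept as-is: 4 5 7 3 5 9 9 9 8 → sum 59
Total = 41 + 59 = 100.
Check digit = (10 − (100 mod 10)) mod 10 = 0.

0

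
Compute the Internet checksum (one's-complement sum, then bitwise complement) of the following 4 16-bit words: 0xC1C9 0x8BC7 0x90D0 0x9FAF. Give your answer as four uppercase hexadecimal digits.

One's-complement addition (fold any carry out of bit 15 back into bit 0):
  0xC1C9 + 0x8BC7 = 0x14D90 → wrap carry → 0x4D91
  0x4D91 + 0x90D0 = 0x0DE61
  0xDE61 + 0x9FAF = 0x17E10 → wrap carry → 0x7E11
One's-complement sum = 0x7E11.
Checksum = ~0x7E11 & 0xFFFF = 0x81EE.

81EE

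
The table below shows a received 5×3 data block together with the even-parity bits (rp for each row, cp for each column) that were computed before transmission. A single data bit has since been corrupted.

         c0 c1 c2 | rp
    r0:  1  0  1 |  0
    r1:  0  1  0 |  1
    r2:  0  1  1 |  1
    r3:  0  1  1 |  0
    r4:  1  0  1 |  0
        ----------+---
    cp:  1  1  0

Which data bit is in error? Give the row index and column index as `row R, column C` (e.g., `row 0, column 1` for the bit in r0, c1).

row 2, column 0

Recompute each row's even parity and compare to rp:
  r0: data parity 0, sent rp 0 → ok
  r1: data parity 1, sent rp 1 → ok
  r2: data parity 0, sent rp 1 → mismatch
  r3: data parity 0, sent rp 0 → ok
  r4: data parity 0, sent rp 0 → ok
Recompute each column's even parity and compare to cp:
  c0: data parity 0, sent cp 1 → mismatch
  c1: data parity 1, sent cp 1 → ok
  c2: data parity 0, sent cp 0 → ok
Exactly one row (r2) and one column (c0) fail → the flipped bit is at their intersection.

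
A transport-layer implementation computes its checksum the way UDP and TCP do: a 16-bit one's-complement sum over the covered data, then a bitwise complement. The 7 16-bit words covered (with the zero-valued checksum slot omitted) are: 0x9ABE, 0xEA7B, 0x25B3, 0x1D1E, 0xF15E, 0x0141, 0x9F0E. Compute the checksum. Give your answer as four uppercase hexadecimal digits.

A645

One's-complement addition (fold any carry out of bit 15 back into bit 0):
  0x9ABE + 0xEA7B = 0x18539 → wrap carry → 0x853A
  0x853A + 0x25B3 = 0x0AAED
  0xAAED + 0x1D1E = 0x0C80B
  0xC80B + 0xF15E = 0x1B969 → wrap carry → 0xB96A
  0xB96A + 0x0141 = 0x0BAAB
  0xBAAB + 0x9F0E = 0x159B9 → wrap carry → 0x59BA
One's-complement sum = 0x59BA.
Checksum = ~0x59BA & 0xFFFF = 0xA645.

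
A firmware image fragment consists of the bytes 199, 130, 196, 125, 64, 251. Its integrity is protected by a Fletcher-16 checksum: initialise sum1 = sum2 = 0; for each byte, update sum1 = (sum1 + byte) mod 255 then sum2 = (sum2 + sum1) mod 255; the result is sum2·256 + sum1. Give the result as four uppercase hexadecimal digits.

43C8

Running sums (mod 255):
  after byte 0 (199): sum1=199, sum2=199
  after byte 1 (130): sum1=74, sum2=18
  after byte 2 (196): sum1=15, sum2=33
  after byte 3 (125): sum1=140, sum2=173
  after byte 4 (64): sum1=204, sum2=122
  after byte 5 (251): sum1=200, sum2=67
Checksum = sum2·256 + sum1 = 67·256 + 200 = 17352 = 0x43C8.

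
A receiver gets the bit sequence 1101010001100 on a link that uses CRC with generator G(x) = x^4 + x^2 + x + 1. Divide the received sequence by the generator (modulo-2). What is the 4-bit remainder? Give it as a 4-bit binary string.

0000

Modulo-2 division of 1101010001100 by 10111:
  pos 0: 11010 XOR 10111 = 01101
  pos 1: 11011 XOR 10111 = 01100
  pos 2: 11000 XOR 10111 = 01111
  pos 3: 11110 XOR 10111 = 01001
  pos 4: 10010 XOR 10111 = 00101
  pos 6: 10111 XOR 10111 = 00000
Remainder = 0000 (zero — the frame passes the CRC check).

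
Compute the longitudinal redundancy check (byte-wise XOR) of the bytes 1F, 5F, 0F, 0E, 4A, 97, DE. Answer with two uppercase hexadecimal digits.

42

XOR the bytes together:
  start with 0x1F
  0x1F ⊕ 0x5F = 0x40
  0x40 ⊕ 0x0F = 0x4F
  0x4F ⊕ 0x0E = 0x41
  0x41 ⊕ 0x4A = 0x0B
  0x0B ⊕ 0x97 = 0x9C
  0x9C ⊕ 0xDE = 0x42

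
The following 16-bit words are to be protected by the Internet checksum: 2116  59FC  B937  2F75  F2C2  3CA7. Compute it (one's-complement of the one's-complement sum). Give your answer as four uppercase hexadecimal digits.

One's-complement addition (fold any carry out of bit 15 back into bit 0):
  0x2116 + 0x59FC = 0x07B12
  0x7B12 + 0xB937 = 0x13449 → wrap carry → 0x344A
  0x344A + 0x2F75 = 0x063BF
  0x63BF + 0xF2C2 = 0x15681 → wrap carry → 0x5682
  0x5682 + 0x3CA7 = 0x09329
One's-complement sum = 0x9329.
Checksum = ~0x9329 & 0xFFFF = 0x6CD6.

6CD6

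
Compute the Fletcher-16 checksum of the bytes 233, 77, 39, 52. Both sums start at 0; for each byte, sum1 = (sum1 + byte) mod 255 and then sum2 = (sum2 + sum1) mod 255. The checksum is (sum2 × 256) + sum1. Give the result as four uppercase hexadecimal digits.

Running sums (mod 255):
  after byte 0 (233): sum1=233, sum2=233
  after byte 1 (77): sum1=55, sum2=33
  after byte 2 (39): sum1=94, sum2=127
  after byte 3 (52): sum1=146, sum2=18
Checksum = sum2·256 + sum1 = 18·256 + 146 = 4754 = 0x1292.

1292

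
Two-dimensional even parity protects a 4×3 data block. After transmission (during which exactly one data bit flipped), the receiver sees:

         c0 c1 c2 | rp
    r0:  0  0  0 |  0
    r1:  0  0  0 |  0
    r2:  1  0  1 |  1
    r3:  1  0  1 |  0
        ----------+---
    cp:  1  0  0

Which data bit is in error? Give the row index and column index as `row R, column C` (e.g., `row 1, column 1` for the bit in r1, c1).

row 2, column 0

Recompute each row's even parity and compare to rp:
  r0: data parity 0, sent rp 0 → ok
  r1: data parity 0, sent rp 0 → ok
  r2: data parity 0, sent rp 1 → mismatch
  r3: data parity 0, sent rp 0 → ok
Recompute each column's even parity and compare to cp:
  c0: data parity 0, sent cp 1 → mismatch
  c1: data parity 0, sent cp 0 → ok
  c2: data parity 0, sent cp 0 → ok
Exactly one row (r2) and one column (c0) fail → the flipped bit is at their intersection.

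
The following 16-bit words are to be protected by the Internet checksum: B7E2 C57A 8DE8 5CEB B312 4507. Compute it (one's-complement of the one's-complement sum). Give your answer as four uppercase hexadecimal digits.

9FB4

One's-complement addition (fold any carry out of bit 15 back into bit 0):
  0xB7E2 + 0xC57A = 0x17D5C → wrap carry → 0x7D5D
  0x7D5D + 0x8DE8 = 0x10B45 → wrap carry → 0x0B46
  0x0B46 + 0x5CEB = 0x06831
  0x6831 + 0xB312 = 0x11B43 → wrap carry → 0x1B44
  0x1B44 + 0x4507 = 0x0604B
One's-complement sum = 0x604B.
Checksum = ~0x604B & 0xFFFF = 0x9FB4.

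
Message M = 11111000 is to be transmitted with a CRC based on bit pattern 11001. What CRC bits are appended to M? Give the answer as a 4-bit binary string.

1011

Append 4 zeros: 111110000000. Divide by 11001 (XOR where the leading bit is 1):
  pos 0: 11111 XOR 11001 = 00110
  pos 2: 11000 XOR 11001 = 00001
  pos 6: 10000 XOR 11001 = 01001
  pos 7: 10010 XOR 11001 = 01011
Remainder (last 4 bits) = 1011. This is the CRC / FCS.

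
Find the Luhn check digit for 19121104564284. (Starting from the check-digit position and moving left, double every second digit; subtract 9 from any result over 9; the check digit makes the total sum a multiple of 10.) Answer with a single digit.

2

Partial digits right→left: 4 8 2 4 6 5 4 0 1 1 2 1 9 1
Double every second digit counting from the check-digit position (so the 1st, 3rd, 5th, ... of the partial from the right).
  doubled (with −9 where >9): 8 4 3 8 2 4 9 → sum 38
  kept as-is: 8 4 5 0 1 1 1 → sum 20
Total = 38 + 20 = 58.
Check digit = (10 − (58 mod 10)) mod 10 = 2.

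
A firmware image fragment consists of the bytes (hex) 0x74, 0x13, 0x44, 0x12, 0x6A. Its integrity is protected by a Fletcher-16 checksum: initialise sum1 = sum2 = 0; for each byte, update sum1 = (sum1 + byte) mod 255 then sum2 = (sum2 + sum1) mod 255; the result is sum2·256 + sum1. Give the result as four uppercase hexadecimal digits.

ED48

Running sums (mod 255):
  after byte 0 (0x74): sum1=116, sum2=116
  after byte 1 (0x13): sum1=135, sum2=251
  after byte 2 (0x44): sum1=203, sum2=199
  after byte 3 (0x12): sum1=221, sum2=165
  after byte 4 (0x6A): sum1=72, sum2=237
Checksum = sum2·256 + sum1 = 237·256 + 72 = 60744 = 0xED48.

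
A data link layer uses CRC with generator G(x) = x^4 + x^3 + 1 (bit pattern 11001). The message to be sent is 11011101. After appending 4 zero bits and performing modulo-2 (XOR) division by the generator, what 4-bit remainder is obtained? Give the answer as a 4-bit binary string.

Append 4 zeros: 110111010000. Divide by 11001 (XOR where the leading bit is 1):
  pos 0: 11011 XOR 11001 = 00010
  pos 3: 10101 XOR 11001 = 01100
  pos 4: 11000 XOR 11001 = 00001
Remainder (last 4 bits) = 1000. This is the CRC / FCS.

1000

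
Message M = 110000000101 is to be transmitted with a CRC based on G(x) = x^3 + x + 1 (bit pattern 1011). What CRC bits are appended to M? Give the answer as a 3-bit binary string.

000

Append 3 zeros: 110000000101000. Divide by 1011 (XOR where the leading bit is 1):
  pos 0: 1100 XOR 1011 = 0111
  pos 1: 1110 XOR 1011 = 0101
  pos 2: 1010 XOR 1011 = 0001
  pos 5: 1000 XOR 1011 = 0011
  pos 7: 1110 XOR 1011 = 0101
  pos 8: 1011 XOR 1011 = 0000
Remainder (last 3 bits) = 000. This is the CRC / FCS.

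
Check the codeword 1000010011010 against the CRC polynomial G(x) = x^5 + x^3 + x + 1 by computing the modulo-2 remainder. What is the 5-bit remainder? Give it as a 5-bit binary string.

00111

Modulo-2 division of 1000010011010 by 101011:
  pos 0: 100001 XOR 101011 = 001010
  pos 2: 101000 XOR 101011 = 000011
  pos 6: 111101 XOR 101011 = 010110
  pos 7: 101100 XOR 101011 = 000111
Remainder = 00111 (nonzero — an error is detected).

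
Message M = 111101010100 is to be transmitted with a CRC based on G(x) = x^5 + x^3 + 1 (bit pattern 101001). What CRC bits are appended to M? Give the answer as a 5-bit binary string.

00011

Append 5 zeros: 11110101010000000. Divide by 101001 (XOR where the leading bit is 1):
  pos 0: 111101 XOR 101001 = 010100
  pos 1: 101000 XOR 101001 = 000001
  pos 6: 110100 XOR 101001 = 011101
  pos 7: 111010 XOR 101001 = 010011
  pos 8: 100110 XOR 101001 = 001111
  pos 10: 111100 XOR 101001 = 010101
  pos 11: 101010 XOR 101001 = 000011
Remainder (last 5 bits) = 00011. This is the CRC / FCS.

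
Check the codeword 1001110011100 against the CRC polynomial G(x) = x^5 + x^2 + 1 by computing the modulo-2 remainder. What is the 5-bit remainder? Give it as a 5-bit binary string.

Modulo-2 division of 1001110011100 by 100101:
  pos 0: 100111 XOR 100101 = 000010
  pos 4: 100011 XOR 100101 = 000110
  pos 7: 110100 XOR 100101 = 010001
Remainder = 10001 (nonzero — an error is detected).

10001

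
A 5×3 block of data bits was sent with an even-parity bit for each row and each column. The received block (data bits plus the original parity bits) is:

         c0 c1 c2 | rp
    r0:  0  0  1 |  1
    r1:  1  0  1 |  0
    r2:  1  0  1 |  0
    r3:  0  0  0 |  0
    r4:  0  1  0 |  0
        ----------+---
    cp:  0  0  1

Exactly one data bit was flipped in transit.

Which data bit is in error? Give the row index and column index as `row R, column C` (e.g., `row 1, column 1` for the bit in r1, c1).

row 4, column 1

Recompute each row's even parity and compare to rp:
  r0: data parity 1, sent rp 1 → ok
  r1: data parity 0, sent rp 0 → ok
  r2: data parity 0, sent rp 0 → ok
  r3: data parity 0, sent rp 0 → ok
  r4: data parity 1, sent rp 0 → mismatch
Recompute each column's even parity and compare to cp:
  c0: data parity 0, sent cp 0 → ok
  c1: data parity 1, sent cp 0 → mismatch
  c2: data parity 1, sent cp 1 → ok
Exactly one row (r4) and one column (c1) fail → the flipped bit is at their intersection.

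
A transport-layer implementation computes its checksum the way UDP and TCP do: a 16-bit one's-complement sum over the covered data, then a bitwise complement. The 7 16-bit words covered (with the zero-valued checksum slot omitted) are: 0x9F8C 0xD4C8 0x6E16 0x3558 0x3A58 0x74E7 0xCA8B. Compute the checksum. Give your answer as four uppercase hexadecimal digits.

One's-complement addition (fold any carry out of bit 15 back into bit 0):
  0x9F8C + 0xD4C8 = 0x17454 → wrap carry → 0x7455
  0x7455 + 0x6E16 = 0x0E26B
  0xE26B + 0x3558 = 0x117C3 → wrap carry → 0x17C4
  0x17C4 + 0x3A58 = 0x0521C
  0x521C + 0x74E7 = 0x0C703
  0xC703 + 0xCA8B = 0x1918E → wrap carry → 0x918F
One's-complement sum = 0x918F.
Checksum = ~0x918F & 0xFFFF = 0x6E70.

6E70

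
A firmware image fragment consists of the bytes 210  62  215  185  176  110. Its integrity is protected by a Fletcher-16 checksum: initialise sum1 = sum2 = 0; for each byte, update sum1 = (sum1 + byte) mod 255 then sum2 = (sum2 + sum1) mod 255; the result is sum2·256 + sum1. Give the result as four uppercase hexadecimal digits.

Running sums (mod 255):
  after byte 0 (210): sum1=210, sum2=210
  after byte 1 (62): sum1=17, sum2=227
  after byte 2 (215): sum1=232, sum2=204
  after byte 3 (185): sum1=162, sum2=111
  after byte 4 (176): sum1=83, sum2=194
  after byte 5 (110): sum1=193, sum2=132
Checksum = sum2·256 + sum1 = 132·256 + 193 = 33985 = 0x84C1.

84C1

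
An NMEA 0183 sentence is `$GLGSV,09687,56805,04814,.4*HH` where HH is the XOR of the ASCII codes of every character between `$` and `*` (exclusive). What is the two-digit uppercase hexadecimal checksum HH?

64

XOR the ASCII codes of the payload characters:
  'G' = 0x47 → acc = 0x47
  'L' = 0x4C → acc = 0x0B
  'G' = 0x47 → acc = 0x4C
  'S' = 0x53 → acc = 0x1F
  'V' = 0x56 → acc = 0x49
  ',' = 0x2C → acc = 0x65
  '0' = 0x30 → acc = 0x55
  '9' = 0x39 → acc = 0x6C
  '6' = 0x36 → acc = 0x5A
  '8' = 0x38 → acc = 0x62
  '7' = 0x37 → acc = 0x55
  ',' = 0x2C → acc = 0x79
  '5' = 0x35 → acc = 0x4C
  '6' = 0x36 → acc = 0x7A
  '8' = 0x38 → acc = 0x42
  '0' = 0x30 → acc = 0x72
  '5' = 0x35 → acc = 0x47
  ',' = 0x2C → acc = 0x6B
  '0' = 0x30 → acc = 0x5B
  '4' = 0x34 → acc = 0x6F
  '8' = 0x38 → acc = 0x57
  '1' = 0x31 → acc = 0x66
  '4' = 0x34 → acc = 0x52
  ',' = 0x2C → acc = 0x7E
  '.' = 0x2E → acc = 0x50
  '4' = 0x34 → acc = 0x64
Checksum = 0x64.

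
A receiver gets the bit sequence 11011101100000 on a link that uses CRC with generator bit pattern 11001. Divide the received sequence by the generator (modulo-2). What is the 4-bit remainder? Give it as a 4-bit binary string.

Modulo-2 division of 11011101100000 by 11001:
  pos 0: 11011 XOR 11001 = 00010
  pos 3: 10101 XOR 11001 = 01100
  pos 4: 11001 XOR 11001 = 00000
Remainder = 0000 (zero — the frame passes the CRC check).

0000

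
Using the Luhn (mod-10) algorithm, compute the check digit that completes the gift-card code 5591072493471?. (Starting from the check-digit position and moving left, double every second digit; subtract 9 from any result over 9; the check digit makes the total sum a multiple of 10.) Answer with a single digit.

Partial digits right→left: 1 7 4 3 9 4 2 7 0 1 9 5 5
Double every second digit counting from the check-digit position (so the 1st, 3rd, 5th, ... of the partial from the right).
  doubled (with −9 where >9): 2 8 9 4 0 9 1 → sum 33
  kept as-is: 7 3 4 7 1 5 → sum 27
Total = 33 + 27 = 60.
Check digit = (10 − (60 mod 10)) mod 10 = 0.

0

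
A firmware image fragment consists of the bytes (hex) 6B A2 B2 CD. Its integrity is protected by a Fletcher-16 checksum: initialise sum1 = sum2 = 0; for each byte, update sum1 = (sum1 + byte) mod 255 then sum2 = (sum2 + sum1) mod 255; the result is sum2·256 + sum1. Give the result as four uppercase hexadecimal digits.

C88E

Running sums (mod 255):
  after byte 0 (6B): sum1=107, sum2=107
  after byte 1 (A2): sum1=14, sum2=121
  after byte 2 (B2): sum1=192, sum2=58
  after byte 3 (CD): sum1=142, sum2=200
Checksum = sum2·256 + sum1 = 200·256 + 142 = 51342 = 0xC88E.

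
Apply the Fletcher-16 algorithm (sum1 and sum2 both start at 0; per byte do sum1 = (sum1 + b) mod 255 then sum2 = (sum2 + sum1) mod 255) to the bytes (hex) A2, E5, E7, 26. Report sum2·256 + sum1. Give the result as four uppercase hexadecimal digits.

Running sums (mod 255):
  after byte 0 (A2): sum1=162, sum2=162
  after byte 1 (E5): sum1=136, sum2=43
  after byte 2 (E7): sum1=112, sum2=155
  after byte 3 (26): sum1=150, sum2=50
Checksum = sum2·256 + sum1 = 50·256 + 150 = 12950 = 0x3296.

3296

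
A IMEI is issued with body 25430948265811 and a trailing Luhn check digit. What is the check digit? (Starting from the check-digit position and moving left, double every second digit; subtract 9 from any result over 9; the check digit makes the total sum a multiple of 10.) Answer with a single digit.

7

Partial digits right→left: 1 1 8 5 6 2 8 4 9 0 3 4 5 2
Double every second digit counting from the check-digit position (so the 1st, 3rd, 5th, ... of the partial from the right).
  doubled (with −9 where >9): 2 7 3 7 9 6 1 → sum 35
  kept as-is: 1 5 2 4 0 4 2 → sum 18
Total = 35 + 18 = 53.
Check digit = (10 − (53 mod 10)) mod 10 = 7.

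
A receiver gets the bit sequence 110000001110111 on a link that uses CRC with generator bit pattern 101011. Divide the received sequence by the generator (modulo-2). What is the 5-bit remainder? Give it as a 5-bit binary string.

Modulo-2 division of 110000001110111 by 101011:
  pos 0: 110000 XOR 101011 = 011011
  pos 1: 110110 XOR 101011 = 011101
  pos 2: 111010 XOR 101011 = 010001
  pos 3: 100011 XOR 101011 = 001000
  pos 5: 100011 XOR 101011 = 001000
  pos 7: 100001 XOR 101011 = 001010
  pos 9: 101011 XOR 101011 = 000000
Remainder = 00000 (zero — the frame passes the CRC check).

00000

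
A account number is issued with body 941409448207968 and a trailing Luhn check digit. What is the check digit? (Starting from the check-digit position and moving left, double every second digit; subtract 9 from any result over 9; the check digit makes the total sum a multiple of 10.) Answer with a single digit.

2

Partial digits right→left: 8 6 9 7 0 2 8 4 4 9 0 4 1 4 9
Double every second digit counting from the check-digit position (so the 1st, 3rd, 5th, ... of the partial from the right).
  doubled (with −9 where >9): 7 9 0 7 8 0 2 9 → sum 42
  kept as-is: 6 7 2 4 9 4 4 → sum 36
Total = 42 + 36 = 78.
Check digit = (10 − (78 mod 10)) mod 10 = 2.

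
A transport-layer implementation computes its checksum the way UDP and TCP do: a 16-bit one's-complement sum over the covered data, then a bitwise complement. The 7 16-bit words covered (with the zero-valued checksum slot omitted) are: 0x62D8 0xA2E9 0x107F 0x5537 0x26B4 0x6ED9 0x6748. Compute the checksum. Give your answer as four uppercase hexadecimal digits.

One's-complement addition (fold any carry out of bit 15 back into bit 0):
  0x62D8 + 0xA2E9 = 0x105C1 → wrap carry → 0x05C2
  0x05C2 + 0x107F = 0x01641
  0x1641 + 0x5537 = 0x06B78
  0x6B78 + 0x26B4 = 0x0922C
  0x922C + 0x6ED9 = 0x10105 → wrap carry → 0x0106
  0x0106 + 0x6748 = 0x0684E
One's-complement sum = 0x684E.
Checksum = ~0x684E & 0xFFFF = 0x97B1.

97B1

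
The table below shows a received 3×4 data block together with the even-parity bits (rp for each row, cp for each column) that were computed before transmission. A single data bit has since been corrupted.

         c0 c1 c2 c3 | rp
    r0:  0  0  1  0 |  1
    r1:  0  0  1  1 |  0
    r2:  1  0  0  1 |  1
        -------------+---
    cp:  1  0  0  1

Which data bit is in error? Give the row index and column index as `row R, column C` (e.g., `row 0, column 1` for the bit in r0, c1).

Recompute each row's even parity and compare to rp:
  r0: data parity 1, sent rp 1 → ok
  r1: data parity 0, sent rp 0 → ok
  r2: data parity 0, sent rp 1 → mismatch
Recompute each column's even parity and compare to cp:
  c0: data parity 1, sent cp 1 → ok
  c1: data parity 0, sent cp 0 → ok
  c2: data parity 0, sent cp 0 → ok
  c3: data parity 0, sent cp 1 → mismatch
Exactly one row (r2) and one column (c3) fail → the flipped bit is at their intersection.

row 2, column 3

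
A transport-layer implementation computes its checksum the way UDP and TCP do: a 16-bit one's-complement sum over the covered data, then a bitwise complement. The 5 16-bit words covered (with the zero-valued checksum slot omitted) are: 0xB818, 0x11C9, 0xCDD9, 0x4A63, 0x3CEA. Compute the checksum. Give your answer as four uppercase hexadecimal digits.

E0F6

One's-complement addition (fold any carry out of bit 15 back into bit 0):
  0xB818 + 0x11C9 = 0x0C9E1
  0xC9E1 + 0xCDD9 = 0x197BA → wrap carry → 0x97BB
  0x97BB + 0x4A63 = 0x0E21E
  0xE21E + 0x3CEA = 0x11F08 → wrap carry → 0x1F09
One's-complement sum = 0x1F09.
Checksum = ~0x1F09 & 0xFFFF = 0xE0F6.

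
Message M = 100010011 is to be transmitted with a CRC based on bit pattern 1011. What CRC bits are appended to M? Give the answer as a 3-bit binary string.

Append 3 zeros: 100010011000. Divide by 1011 (XOR where the leading bit is 1):
  pos 0: 1000 XOR 1011 = 0011
  pos 2: 1110 XOR 1011 = 0101
  pos 3: 1010 XOR 1011 = 0001
  pos 6: 1110 XOR 1011 = 0101
  pos 7: 1010 XOR 1011 = 0001
Remainder (last 3 bits) = 010. This is the CRC / FCS.

010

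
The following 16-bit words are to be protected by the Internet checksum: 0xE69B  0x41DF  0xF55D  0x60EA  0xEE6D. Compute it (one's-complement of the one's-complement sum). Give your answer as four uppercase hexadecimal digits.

One's-complement addition (fold any carry out of bit 15 back into bit 0):
  0xE69B + 0x41DF = 0x1287A → wrap carry → 0x287B
  0x287B + 0xF55D = 0x11DD8 → wrap carry → 0x1DD9
  0x1DD9 + 0x60EA = 0x07EC3
  0x7EC3 + 0xEE6D = 0x16D30 → wrap carry → 0x6D31
One's-complement sum = 0x6D31.
Checksum = ~0x6D31 & 0xFFFF = 0x92CE.

92CE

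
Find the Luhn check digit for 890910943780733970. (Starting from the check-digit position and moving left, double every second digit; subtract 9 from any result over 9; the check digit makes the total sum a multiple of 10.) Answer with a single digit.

Partial digits right→left: 0 7 9 3 3 7 0 8 7 3 4 9 0 1 9 0 9 8
Double every second digit counting from the check-digit position (so the 1st, 3rd, 5th, ... of the partial from the right).
  doubled (with −9 where >9): 0 9 6 0 5 8 0 9 9 → sum 46
  kept as-is: 7 3 7 8 3 9 1 0 8 → sum 46
Total = 46 + 46 = 92.
Check digit = (10 − (92 mod 10)) mod 10 = 8.

8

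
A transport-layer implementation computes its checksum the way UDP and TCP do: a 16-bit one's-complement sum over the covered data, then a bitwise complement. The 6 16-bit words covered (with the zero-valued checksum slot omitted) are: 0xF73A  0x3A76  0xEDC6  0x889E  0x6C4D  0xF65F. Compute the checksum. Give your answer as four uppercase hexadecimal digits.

One's-complement addition (fold any carry out of bit 15 back into bit 0):
  0xF73A + 0x3A76 = 0x131B0 → wrap carry → 0x31B1
  0x31B1 + 0xEDC6 = 0x11F77 → wrap carry → 0x1F78
  0x1F78 + 0x889E = 0x0A816
  0xA816 + 0x6C4D = 0x11463 → wrap carry → 0x1464
  0x1464 + 0xF65F = 0x10AC3 → wrap carry → 0x0AC4
One's-complement sum = 0x0AC4.
Checksum = ~0x0AC4 & 0xFFFF = 0xF53B.

F53B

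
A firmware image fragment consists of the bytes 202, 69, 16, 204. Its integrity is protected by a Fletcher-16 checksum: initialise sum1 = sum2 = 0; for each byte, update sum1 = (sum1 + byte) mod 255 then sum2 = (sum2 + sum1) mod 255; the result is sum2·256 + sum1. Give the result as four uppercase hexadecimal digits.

Running sums (mod 255):
  after byte 0 (202): sum1=202, sum2=202
  after byte 1 (69): sum1=16, sum2=218
  after byte 2 (16): sum1=32, sum2=250
  after byte 3 (204): sum1=236, sum2=231
Checksum = sum2·256 + sum1 = 231·256 + 236 = 59372 = 0xE7EC.

E7EC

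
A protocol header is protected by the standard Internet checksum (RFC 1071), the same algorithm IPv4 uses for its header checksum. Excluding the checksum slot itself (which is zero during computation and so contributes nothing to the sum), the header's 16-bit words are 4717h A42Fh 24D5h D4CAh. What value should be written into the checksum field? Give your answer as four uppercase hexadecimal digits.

One's-complement addition (fold any carry out of bit 15 back into bit 0):
  0x4717 + 0xA42F = 0x0EB46
  0xEB46 + 0x24D5 = 0x1101B → wrap carry → 0x101C
  0x101C + 0xD4CA = 0x0E4E6
One's-complement sum = 0xE4E6.
Checksum = ~0xE4E6 & 0xFFFF = 0x1B19.

1B19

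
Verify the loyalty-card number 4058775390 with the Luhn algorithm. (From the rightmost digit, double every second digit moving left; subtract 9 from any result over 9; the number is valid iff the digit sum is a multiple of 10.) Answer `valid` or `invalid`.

From the right, keep odd positions and double even positions (subtract 9 from any doubled value over 9):
  doubled (positions 2,4,...): 9 1 5 1 8 → sum 24
  kept (positions 1,3,...): 0 3 7 8 0 → sum 18
Total = 42.
42 mod 10 = 2, so the number is invalid.

invalid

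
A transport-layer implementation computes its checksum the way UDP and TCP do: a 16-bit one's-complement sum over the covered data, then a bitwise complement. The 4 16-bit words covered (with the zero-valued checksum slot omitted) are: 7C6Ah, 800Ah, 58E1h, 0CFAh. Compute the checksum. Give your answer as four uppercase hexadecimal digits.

One's-complement addition (fold any carry out of bit 15 back into bit 0):
  0x7C6A + 0x800A = 0x0FC74
  0xFC74 + 0x58E1 = 0x15555 → wrap carry → 0x5556
  0x5556 + 0x0CFA = 0x06250
One's-complement sum = 0x6250.
Checksum = ~0x6250 & 0xFFFF = 0x9DAF.

9DAF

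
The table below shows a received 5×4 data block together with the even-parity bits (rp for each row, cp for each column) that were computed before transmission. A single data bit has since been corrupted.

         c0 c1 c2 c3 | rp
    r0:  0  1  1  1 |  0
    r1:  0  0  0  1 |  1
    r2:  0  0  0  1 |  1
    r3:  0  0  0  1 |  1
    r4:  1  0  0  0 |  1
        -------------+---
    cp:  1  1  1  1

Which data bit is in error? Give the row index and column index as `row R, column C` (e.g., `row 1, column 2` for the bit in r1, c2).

Recompute each row's even parity and compare to rp:
  r0: data parity 1, sent rp 0 → mismatch
  r1: data parity 1, sent rp 1 → ok
  r2: data parity 1, sent rp 1 → ok
  r3: data parity 1, sent rp 1 → ok
  r4: data parity 1, sent rp 1 → ok
Recompute each column's even parity and compare to cp:
  c0: data parity 1, sent cp 1 → ok
  c1: data parity 1, sent cp 1 → ok
  c2: data parity 1, sent cp 1 → ok
  c3: data parity 0, sent cp 1 → mismatch
Exactly one row (r0) and one column (c3) fail → the flipped bit is at their intersection.

row 0, column 3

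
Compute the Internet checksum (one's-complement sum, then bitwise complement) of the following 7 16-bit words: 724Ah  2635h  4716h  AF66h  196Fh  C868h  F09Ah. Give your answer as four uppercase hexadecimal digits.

9E90

One's-complement addition (fold any carry out of bit 15 back into bit 0):
  0x724A + 0x2635 = 0x0987F
  0x987F + 0x4716 = 0x0DF95
  0xDF95 + 0xAF66 = 0x18EFB → wrap carry → 0x8EFC
  0x8EFC + 0x196F = 0x0A86B
  0xA86B + 0xC868 = 0x170D3 → wrap carry → 0x70D4
  0x70D4 + 0xF09A = 0x1616E → wrap carry → 0x616F
One's-complement sum = 0x616F.
Checksum = ~0x616F & 0xFFFF = 0x9E90.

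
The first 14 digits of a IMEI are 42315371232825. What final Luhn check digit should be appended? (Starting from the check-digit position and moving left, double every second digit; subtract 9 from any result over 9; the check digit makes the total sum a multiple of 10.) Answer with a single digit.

Partial digits right→left: 5 2 8 2 3 2 1 7 3 5 1 3 2 4
Double every second digit counting from the check-digit position (so the 1st, 3rd, 5th, ... of the partial from the right).
  doubled (with −9 where >9): 1 7 6 2 6 2 4 → sum 28
  kept as-is: 2 2 2 7 5 3 4 → sum 25
Total = 28 + 25 = 53.
Check digit = (10 − (53 mod 10)) mod 10 = 7.

7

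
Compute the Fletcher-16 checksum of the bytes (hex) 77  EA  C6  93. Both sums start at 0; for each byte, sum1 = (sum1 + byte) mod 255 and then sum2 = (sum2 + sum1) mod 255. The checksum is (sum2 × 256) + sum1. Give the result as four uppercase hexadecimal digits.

BFBC

Running sums (mod 255):
  after byte 0 (77): sum1=119, sum2=119
  after byte 1 (EA): sum1=98, sum2=217
  after byte 2 (C6): sum1=41, sum2=3
  after byte 3 (93): sum1=188, sum2=191
Checksum = sum2·256 + sum1 = 191·256 + 188 = 49084 = 0xBFBC.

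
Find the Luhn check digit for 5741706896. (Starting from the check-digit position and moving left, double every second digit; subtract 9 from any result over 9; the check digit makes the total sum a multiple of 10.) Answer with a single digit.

Partial digits right→left: 6 9 8 6 0 7 1 4 7 5
Double every second digit counting from the check-digit position (so the 1st, 3rd, 5th, ... of the partial from the right).
  doubled (with −9 where >9): 3 7 0 2 5 → sum 17
  kept as-is: 9 6 7 4 5 → sum 31
Total = 17 + 31 = 48.
Check digit = (10 − (48 mod 10)) mod 10 = 2.

2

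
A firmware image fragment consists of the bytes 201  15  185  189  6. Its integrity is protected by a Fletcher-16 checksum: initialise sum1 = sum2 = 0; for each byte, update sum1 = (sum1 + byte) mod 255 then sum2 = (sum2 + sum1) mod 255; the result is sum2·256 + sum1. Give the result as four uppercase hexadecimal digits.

Running sums (mod 255):
  after byte 0 (201): sum1=201, sum2=201
  after byte 1 (15): sum1=216, sum2=162
  after byte 2 (185): sum1=146, sum2=53
  after byte 3 (189): sum1=80, sum2=133
  after byte 4 (6): sum1=86, sum2=219
Checksum = sum2·256 + sum1 = 219·256 + 86 = 56150 = 0xDB56.

DB56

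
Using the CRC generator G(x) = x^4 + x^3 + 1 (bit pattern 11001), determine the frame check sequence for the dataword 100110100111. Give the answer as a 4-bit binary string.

Append 4 zeros: 1001101001110000. Divide by 11001 (XOR where the leading bit is 1):
  pos 0: 10011 XOR 11001 = 01010
  pos 1: 10100 XOR 11001 = 01101
  pos 2: 11011 XOR 11001 = 00010
  pos 5: 10001 XOR 11001 = 01000
  pos 6: 10001 XOR 11001 = 01000
  pos 7: 10001 XOR 11001 = 01000
  pos 8: 10000 XOR 11001 = 01001
  pos 9: 10010 XOR 11001 = 01011
  pos 10: 10110 XOR 11001 = 01111
  pos 11: 11110 XOR 11001 = 00111
Remainder (last 4 bits) = 0111. This is the CRC / FCS.

0111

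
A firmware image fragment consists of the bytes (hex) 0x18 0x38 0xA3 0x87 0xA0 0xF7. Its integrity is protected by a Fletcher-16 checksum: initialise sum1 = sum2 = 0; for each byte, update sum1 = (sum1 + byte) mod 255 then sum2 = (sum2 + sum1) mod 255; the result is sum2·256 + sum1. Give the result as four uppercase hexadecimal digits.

Running sums (mod 255):
  after byte 0 (0x18): sum1=24, sum2=24
  after byte 1 (0x38): sum1=80, sum2=104
  after byte 2 (0xA3): sum1=243, sum2=92
  after byte 3 (0x87): sum1=123, sum2=215
  after byte 4 (0xA0): sum1=28, sum2=243
  after byte 5 (0xF7): sum1=20, sum2=8
Checksum = sum2·256 + sum1 = 8·256 + 20 = 2068 = 0x0814.

0814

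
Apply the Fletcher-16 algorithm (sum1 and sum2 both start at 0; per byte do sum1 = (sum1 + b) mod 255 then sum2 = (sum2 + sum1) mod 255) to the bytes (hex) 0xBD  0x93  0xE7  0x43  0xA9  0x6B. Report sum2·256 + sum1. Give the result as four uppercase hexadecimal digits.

Running sums (mod 255):
  after byte 0 (0xBD): sum1=189, sum2=189
  after byte 1 (0x93): sum1=81, sum2=15
  after byte 2 (0xE7): sum1=57, sum2=72
  after byte 3 (0x43): sum1=124, sum2=196
  after byte 4 (0xA9): sum1=38, sum2=234
  after byte 5 (0x6B): sum1=145, sum2=124
Checksum = sum2·256 + sum1 = 124·256 + 145 = 31889 = 0x7C91.

7C91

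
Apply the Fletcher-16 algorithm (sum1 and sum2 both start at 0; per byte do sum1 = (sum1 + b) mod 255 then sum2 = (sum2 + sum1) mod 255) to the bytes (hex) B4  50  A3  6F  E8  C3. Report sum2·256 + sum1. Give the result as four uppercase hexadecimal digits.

Running sums (mod 255):
  after byte 0 (B4): sum1=180, sum2=180
  after byte 1 (50): sum1=5, sum2=185
  after byte 2 (A3): sum1=168, sum2=98
  after byte 3 (6F): sum1=24, sum2=122
  after byte 4 (E8): sum1=1, sum2=123
  after byte 5 (C3): sum1=196, sum2=64
Checksum = sum2·256 + sum1 = 64·256 + 196 = 16580 = 0x40C4.

40C4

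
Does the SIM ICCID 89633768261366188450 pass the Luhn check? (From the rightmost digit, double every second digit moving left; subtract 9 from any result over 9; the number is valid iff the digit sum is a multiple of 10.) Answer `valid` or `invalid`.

From the right, keep odd positions and double even positions (subtract 9 from any doubled value over 9):
  doubled (positions 2,4,...): 1 7 2 3 2 4 3 6 3 7 → sum 38
  kept (positions 1,3,...): 0 4 8 6 3 6 8 7 3 9 → sum 54
Total = 92.
92 mod 10 = 2, so the number is invalid.

invalid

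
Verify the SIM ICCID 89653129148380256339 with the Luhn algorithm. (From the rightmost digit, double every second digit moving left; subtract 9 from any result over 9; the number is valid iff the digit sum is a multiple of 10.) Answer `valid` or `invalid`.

invalid

From the right, keep odd positions and double even positions (subtract 9 from any doubled value over 9):
  doubled (positions 2,4,...): 6 3 4 7 7 2 4 6 3 7 → sum 49
  kept (positions 1,3,...): 9 3 5 0 3 4 9 1 5 9 → sum 48
Total = 97.
97 mod 10 = 7, so the number is invalid.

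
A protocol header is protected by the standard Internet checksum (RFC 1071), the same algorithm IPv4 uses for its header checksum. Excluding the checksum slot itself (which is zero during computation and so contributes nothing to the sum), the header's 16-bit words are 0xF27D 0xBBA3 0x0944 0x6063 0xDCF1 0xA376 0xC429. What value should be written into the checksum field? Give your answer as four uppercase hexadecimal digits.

One's-complement addition (fold any carry out of bit 15 back into bit 0):
  0xF27D + 0xBBA3 = 0x1AE20 → wrap carry → 0xAE21
  0xAE21 + 0x0944 = 0x0B765
  0xB765 + 0x6063 = 0x117C8 → wrap carry → 0x17C9
  0x17C9 + 0xDCF1 = 0x0F4BA
  0xF4BA + 0xA376 = 0x19830 → wrap carry → 0x9831
  0x9831 + 0xC429 = 0x15C5A → wrap carry → 0x5C5B
One's-complement sum = 0x5C5B.
Checksum = ~0x5C5B & 0xFFFF = 0xA3A4.

A3A4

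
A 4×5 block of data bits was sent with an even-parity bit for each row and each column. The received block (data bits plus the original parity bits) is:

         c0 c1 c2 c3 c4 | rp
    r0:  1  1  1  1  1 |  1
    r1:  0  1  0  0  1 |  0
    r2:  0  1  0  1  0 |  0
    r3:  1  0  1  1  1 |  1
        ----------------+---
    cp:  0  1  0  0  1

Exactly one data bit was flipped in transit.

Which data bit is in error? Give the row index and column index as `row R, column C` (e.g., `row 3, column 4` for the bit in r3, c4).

Recompute each row's even parity and compare to rp:
  r0: data parity 1, sent rp 1 → ok
  r1: data parity 0, sent rp 0 → ok
  r2: data parity 0, sent rp 0 → ok
  r3: data parity 0, sent rp 1 → mismatch
Recompute each column's even parity and compare to cp:
  c0: data parity 0, sent cp 0 → ok
  c1: data parity 1, sent cp 1 → ok
  c2: data parity 0, sent cp 0 → ok
  c3: data parity 1, sent cp 0 → mismatch
  c4: data parity 1, sent cp 1 → ok
Exactly one row (r3) and one column (c3) fail → the flipped bit is at their intersection.

row 3, column 3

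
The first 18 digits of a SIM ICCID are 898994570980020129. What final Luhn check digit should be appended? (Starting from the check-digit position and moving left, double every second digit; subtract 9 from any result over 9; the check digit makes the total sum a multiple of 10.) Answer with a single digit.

Partial digits right→left: 9 2 1 0 2 0 0 8 9 0 7 5 4 9 9 8 9 8
Double every second digit counting from the check-digit position (so the 1st, 3rd, 5th, ... of the partial from the right).
  doubled (with −9 where >9): 9 2 4 0 9 5 8 9 9 → sum 55
  kept as-is: 2 0 0 8 0 5 9 8 8 → sum 40
Total = 55 + 40 = 95.
Check digit = (10 − (95 mod 10)) mod 10 = 5.

5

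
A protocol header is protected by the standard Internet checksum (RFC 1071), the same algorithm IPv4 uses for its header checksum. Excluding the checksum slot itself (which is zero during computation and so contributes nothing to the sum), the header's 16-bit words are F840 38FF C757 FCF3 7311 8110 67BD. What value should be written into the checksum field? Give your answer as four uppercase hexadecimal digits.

AE94

One's-complement addition (fold any carry out of bit 15 back into bit 0):
  0xF840 + 0x38FF = 0x1313F → wrap carry → 0x3140
  0x3140 + 0xC757 = 0x0F897
  0xF897 + 0xFCF3 = 0x1F58A → wrap carry → 0xF58B
  0xF58B + 0x7311 = 0x1689C → wrap carry → 0x689D
  0x689D + 0x8110 = 0x0E9AD
  0xE9AD + 0x67BD = 0x1516A → wrap carry → 0x516B
One's-complement sum = 0x516B.
Checksum = ~0x516B & 0xFFFF = 0xAE94.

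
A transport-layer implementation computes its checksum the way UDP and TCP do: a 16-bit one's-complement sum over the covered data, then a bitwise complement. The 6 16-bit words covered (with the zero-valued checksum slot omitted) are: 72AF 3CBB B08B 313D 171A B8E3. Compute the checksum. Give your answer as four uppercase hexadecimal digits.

One's-complement addition (fold any carry out of bit 15 back into bit 0):
  0x72AF + 0x3CBB = 0x0AF6A
  0xAF6A + 0xB08B = 0x15FF5 → wrap carry → 0x5FF6
  0x5FF6 + 0x313D = 0x09133
  0x9133 + 0x171A = 0x0A84D
  0xA84D + 0xB8E3 = 0x16130 → wrap carry → 0x6131
One's-complement sum = 0x6131.
Checksum = ~0x6131 & 0xFFFF = 0x9ECE.

9ECE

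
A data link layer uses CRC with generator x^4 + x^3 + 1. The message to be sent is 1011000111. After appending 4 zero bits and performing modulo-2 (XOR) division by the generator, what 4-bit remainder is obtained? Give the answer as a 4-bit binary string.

Append 4 zeros: 10110001110000. Divide by 11001 (XOR where the leading bit is 1):
  pos 0: 10110 XOR 11001 = 01111
  pos 1: 11110 XOR 11001 = 00111
  pos 3: 11101 XOR 11001 = 00100
  pos 5: 10011 XOR 11001 = 01010
  pos 6: 10100 XOR 11001 = 01101
  pos 7: 11010 XOR 11001 = 00011
Remainder (last 4 bits) = 1100. This is the CRC / FCS.

1100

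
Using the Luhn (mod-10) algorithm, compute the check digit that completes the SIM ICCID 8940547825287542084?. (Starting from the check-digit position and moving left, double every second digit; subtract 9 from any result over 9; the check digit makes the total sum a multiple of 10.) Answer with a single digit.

Partial digits right→left: 4 8 0 2 4 5 7 8 2 5 2 8 7 4 5 0 4 9 8
Double every second digit counting from the check-digit position (so the 1st, 3rd, 5th, ... of the partial from the right).
  doubled (with −9 where >9): 8 0 8 5 4 4 5 1 8 7 → sum 50
  kept as-is: 8 2 5 8 5 8 4 0 9 → sum 49
Total = 50 + 49 = 99.
Check digit = (10 − (99 mod 10)) mod 10 = 1.

1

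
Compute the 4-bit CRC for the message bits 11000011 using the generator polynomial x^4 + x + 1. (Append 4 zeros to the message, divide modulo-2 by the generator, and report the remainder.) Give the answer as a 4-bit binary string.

Append 4 zeros: 110000110000. Divide by 10011 (XOR where the leading bit is 1):
  pos 0: 11000 XOR 10011 = 01011
  pos 1: 10110 XOR 10011 = 00101
  pos 3: 10111 XOR 10011 = 00100
  pos 5: 10000 XOR 10011 = 00011
Remainder (last 4 bits) = 1100. This is the CRC / FCS.

1100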